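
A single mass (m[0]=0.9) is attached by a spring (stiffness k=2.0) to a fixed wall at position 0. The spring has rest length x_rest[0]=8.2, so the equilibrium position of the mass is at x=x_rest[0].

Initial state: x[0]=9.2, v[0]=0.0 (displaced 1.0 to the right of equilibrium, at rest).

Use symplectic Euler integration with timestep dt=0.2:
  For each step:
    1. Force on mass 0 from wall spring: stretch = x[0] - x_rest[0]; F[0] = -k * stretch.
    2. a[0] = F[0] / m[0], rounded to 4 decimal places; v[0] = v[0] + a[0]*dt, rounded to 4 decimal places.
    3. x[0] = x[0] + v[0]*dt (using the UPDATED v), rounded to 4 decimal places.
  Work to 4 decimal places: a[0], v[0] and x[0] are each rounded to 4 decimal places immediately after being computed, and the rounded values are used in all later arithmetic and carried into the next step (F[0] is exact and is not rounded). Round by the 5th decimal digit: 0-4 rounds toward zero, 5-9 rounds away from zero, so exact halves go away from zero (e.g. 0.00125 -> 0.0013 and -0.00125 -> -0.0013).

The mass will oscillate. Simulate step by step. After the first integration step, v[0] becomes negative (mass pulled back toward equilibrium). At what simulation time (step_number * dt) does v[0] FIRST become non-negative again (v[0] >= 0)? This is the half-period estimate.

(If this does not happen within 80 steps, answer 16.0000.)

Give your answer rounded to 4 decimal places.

Answer: 2.2000

Derivation:
Step 0: x=[9.2000] v=[0.0000]
Step 1: x=[9.1111] v=[-0.4444]
Step 2: x=[8.9412] v=[-0.8493]
Step 3: x=[8.7055] v=[-1.1787]
Step 4: x=[8.4248] v=[-1.4034]
Step 5: x=[8.1241] v=[-1.5033]
Step 6: x=[7.8302] v=[-1.4696]
Step 7: x=[7.5692] v=[-1.3052]
Step 8: x=[7.3642] v=[-1.0248]
Step 9: x=[7.2335] v=[-0.6533]
Step 10: x=[7.1888] v=[-0.2237]
Step 11: x=[7.2339] v=[0.2257]
First v>=0 after going negative at step 11, time=2.2000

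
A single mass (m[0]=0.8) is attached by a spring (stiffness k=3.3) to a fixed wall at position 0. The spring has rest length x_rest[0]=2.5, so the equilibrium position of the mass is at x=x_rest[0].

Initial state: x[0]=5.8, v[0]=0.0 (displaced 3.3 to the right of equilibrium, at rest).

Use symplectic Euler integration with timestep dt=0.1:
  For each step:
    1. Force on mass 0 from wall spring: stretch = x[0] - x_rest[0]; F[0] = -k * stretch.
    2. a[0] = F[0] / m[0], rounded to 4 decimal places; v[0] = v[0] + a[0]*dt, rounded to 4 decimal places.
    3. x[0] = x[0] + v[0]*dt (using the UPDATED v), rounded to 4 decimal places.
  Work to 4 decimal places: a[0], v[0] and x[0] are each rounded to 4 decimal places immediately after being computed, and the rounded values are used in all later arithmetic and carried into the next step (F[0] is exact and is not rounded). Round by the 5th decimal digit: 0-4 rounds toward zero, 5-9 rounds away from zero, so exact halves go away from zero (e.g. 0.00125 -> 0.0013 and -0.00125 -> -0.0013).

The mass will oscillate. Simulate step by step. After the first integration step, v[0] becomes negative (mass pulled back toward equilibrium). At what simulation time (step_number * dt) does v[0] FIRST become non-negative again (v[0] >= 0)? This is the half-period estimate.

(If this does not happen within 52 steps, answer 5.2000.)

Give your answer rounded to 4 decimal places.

Step 0: x=[5.8000] v=[0.0000]
Step 1: x=[5.6639] v=[-1.3613]
Step 2: x=[5.3973] v=[-2.6664]
Step 3: x=[5.0112] v=[-3.8615]
Step 4: x=[4.5215] v=[-4.8974]
Step 5: x=[3.9484] v=[-5.7313]
Step 6: x=[3.3155] v=[-6.3288]
Step 7: x=[2.6490] v=[-6.6652]
Step 8: x=[1.9763] v=[-6.7267]
Step 9: x=[1.3252] v=[-6.5107]
Step 10: x=[0.7226] v=[-6.0261]
Step 11: x=[0.1933] v=[-5.2929]
Step 12: x=[-0.2408] v=[-4.3414]
Step 13: x=[-0.5619] v=[-3.2108]
Step 14: x=[-0.7567] v=[-1.9478]
Step 15: x=[-0.8171] v=[-0.6044]
Step 16: x=[-0.7407] v=[0.7639]
First v>=0 after going negative at step 16, time=1.6000

Answer: 1.6000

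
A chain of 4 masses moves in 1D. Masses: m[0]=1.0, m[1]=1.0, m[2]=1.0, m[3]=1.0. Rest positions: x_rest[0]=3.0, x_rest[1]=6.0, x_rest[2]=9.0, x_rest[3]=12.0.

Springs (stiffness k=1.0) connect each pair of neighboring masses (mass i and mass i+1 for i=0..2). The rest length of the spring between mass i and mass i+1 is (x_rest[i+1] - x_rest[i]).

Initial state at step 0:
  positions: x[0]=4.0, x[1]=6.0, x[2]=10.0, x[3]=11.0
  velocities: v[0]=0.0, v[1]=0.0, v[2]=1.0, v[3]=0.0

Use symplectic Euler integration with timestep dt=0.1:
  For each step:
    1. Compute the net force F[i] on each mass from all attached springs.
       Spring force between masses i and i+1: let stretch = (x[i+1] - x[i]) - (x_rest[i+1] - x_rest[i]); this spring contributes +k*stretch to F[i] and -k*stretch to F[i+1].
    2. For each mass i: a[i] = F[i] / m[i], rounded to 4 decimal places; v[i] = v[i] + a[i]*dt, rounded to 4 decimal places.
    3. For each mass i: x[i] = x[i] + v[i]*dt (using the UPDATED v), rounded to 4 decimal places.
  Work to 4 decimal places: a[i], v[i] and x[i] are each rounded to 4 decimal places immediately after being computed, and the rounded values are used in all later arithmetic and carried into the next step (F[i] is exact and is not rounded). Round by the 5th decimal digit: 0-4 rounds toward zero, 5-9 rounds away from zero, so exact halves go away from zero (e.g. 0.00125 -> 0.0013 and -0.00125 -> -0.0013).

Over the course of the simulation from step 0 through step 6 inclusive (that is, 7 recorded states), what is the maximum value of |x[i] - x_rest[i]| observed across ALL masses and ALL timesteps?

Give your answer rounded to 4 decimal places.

Step 0: x=[4.0000 6.0000 10.0000 11.0000] v=[0.0000 0.0000 1.0000 0.0000]
Step 1: x=[3.9900 6.0200 10.0700 11.0200] v=[-0.1000 0.2000 0.7000 0.2000]
Step 2: x=[3.9703 6.0602 10.1090 11.0605] v=[-0.1970 0.4020 0.3900 0.4050]
Step 3: x=[3.9415 6.1200 10.1170 11.1215] v=[-0.2880 0.5979 0.0803 0.6099]
Step 4: x=[3.9045 6.1980 10.0951 11.2025] v=[-0.3702 0.7798 -0.2190 0.8095]
Step 5: x=[3.8604 6.2920 10.0453 11.3024] v=[-0.4409 0.9402 -0.4980 0.9988]
Step 6: x=[3.8106 6.3992 9.9705 11.4197] v=[-0.4977 1.0724 -0.7476 1.1731]
Max displacement = 1.1170

Answer: 1.1170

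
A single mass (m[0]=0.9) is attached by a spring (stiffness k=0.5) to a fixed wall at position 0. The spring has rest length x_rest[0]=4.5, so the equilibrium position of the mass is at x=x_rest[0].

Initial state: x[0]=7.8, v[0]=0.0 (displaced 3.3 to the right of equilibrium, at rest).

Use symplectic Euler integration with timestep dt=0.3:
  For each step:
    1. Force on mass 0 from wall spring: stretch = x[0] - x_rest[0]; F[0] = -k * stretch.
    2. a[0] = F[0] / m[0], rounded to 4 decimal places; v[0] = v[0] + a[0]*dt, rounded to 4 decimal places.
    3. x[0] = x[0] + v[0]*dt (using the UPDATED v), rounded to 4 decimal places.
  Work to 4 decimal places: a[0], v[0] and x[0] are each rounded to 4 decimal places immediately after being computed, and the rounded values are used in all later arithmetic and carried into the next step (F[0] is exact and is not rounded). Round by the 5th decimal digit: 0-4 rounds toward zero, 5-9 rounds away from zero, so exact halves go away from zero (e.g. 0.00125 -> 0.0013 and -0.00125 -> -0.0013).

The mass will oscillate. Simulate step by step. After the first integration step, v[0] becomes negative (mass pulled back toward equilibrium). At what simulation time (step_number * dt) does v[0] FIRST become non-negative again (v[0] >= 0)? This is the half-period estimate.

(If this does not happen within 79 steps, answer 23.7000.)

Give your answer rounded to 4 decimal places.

Step 0: x=[7.8000] v=[0.0000]
Step 1: x=[7.6350] v=[-0.5500]
Step 2: x=[7.3133] v=[-1.0725]
Step 3: x=[6.8509] v=[-1.5414]
Step 4: x=[6.2709] v=[-1.9332]
Step 5: x=[5.6024] v=[-2.2283]
Step 6: x=[4.8788] v=[-2.4120]
Step 7: x=[4.1363] v=[-2.4751]
Step 8: x=[3.4120] v=[-2.4145]
Step 9: x=[2.7420] v=[-2.2332]
Step 10: x=[2.1599] v=[-1.9402]
Step 11: x=[1.6948] v=[-1.5502]
Step 12: x=[1.3700] v=[-1.0827]
Step 13: x=[1.2017] v=[-0.5610]
Step 14: x=[1.1983] v=[-0.0113]
Step 15: x=[1.3600] v=[0.5390]
First v>=0 after going negative at step 15, time=4.5000

Answer: 4.5000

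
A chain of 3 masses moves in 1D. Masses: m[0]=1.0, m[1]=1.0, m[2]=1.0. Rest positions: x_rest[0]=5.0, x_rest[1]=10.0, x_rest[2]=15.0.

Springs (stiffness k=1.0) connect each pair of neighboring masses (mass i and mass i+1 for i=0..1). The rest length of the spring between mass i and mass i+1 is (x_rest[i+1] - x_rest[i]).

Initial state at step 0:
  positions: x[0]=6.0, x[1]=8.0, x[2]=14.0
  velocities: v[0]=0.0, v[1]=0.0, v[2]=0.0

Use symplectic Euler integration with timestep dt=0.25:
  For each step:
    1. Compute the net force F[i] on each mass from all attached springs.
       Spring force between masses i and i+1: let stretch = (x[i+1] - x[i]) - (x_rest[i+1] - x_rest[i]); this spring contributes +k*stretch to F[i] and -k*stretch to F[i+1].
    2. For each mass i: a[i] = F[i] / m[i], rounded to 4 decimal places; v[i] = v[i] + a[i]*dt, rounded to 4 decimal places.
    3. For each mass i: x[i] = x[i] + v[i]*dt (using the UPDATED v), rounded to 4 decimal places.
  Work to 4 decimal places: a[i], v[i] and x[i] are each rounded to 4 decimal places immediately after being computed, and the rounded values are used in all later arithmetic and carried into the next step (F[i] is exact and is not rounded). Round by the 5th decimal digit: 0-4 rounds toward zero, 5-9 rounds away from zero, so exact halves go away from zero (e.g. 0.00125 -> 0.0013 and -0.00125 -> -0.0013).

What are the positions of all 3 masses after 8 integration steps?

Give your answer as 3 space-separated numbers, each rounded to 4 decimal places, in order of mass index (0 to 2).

Answer: 3.2226 10.4844 14.2932

Derivation:
Step 0: x=[6.0000 8.0000 14.0000] v=[0.0000 0.0000 0.0000]
Step 1: x=[5.8125 8.2500 13.9375] v=[-0.7500 1.0000 -0.2500]
Step 2: x=[5.4649 8.7031 13.8320] v=[-1.3906 1.8125 -0.4219]
Step 3: x=[5.0071 9.2744 13.7185] v=[-1.8311 2.2852 -0.4541]
Step 4: x=[4.5035 9.8568 13.6397] v=[-2.0143 2.3294 -0.3151]
Step 5: x=[4.0220 10.3410 13.6370] v=[-1.9260 1.9368 -0.0108]
Step 6: x=[3.6229 10.6363 13.7408] v=[-1.5963 1.1811 0.4152]
Step 7: x=[3.3497 10.6873 13.9631] v=[-1.0930 0.2039 0.8891]
Step 8: x=[3.2226 10.4844 14.2932] v=[-0.5086 -0.8116 1.3202]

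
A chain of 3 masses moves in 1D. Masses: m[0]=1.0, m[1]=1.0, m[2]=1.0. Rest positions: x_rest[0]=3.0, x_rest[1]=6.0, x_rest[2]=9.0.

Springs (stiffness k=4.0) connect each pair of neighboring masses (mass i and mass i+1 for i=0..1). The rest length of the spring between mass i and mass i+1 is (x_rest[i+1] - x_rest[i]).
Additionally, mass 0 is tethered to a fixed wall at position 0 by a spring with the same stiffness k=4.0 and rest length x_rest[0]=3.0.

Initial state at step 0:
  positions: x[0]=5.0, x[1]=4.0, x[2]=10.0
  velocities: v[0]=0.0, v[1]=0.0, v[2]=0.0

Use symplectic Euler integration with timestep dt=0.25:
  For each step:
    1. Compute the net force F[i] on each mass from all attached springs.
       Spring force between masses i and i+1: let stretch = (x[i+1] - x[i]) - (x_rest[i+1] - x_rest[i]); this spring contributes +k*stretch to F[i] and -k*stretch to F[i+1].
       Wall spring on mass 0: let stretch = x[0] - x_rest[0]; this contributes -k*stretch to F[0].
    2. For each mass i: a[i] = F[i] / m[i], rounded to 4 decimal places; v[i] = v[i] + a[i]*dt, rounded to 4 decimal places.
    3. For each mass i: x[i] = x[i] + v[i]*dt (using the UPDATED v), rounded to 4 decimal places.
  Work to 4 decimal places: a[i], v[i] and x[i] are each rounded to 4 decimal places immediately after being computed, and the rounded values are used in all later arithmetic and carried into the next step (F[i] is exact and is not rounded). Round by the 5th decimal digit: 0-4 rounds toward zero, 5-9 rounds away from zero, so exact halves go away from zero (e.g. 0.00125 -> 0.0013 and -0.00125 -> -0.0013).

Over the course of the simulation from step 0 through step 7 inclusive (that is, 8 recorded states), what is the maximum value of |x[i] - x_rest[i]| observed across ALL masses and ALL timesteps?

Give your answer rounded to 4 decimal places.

Answer: 2.4844

Derivation:
Step 0: x=[5.0000 4.0000 10.0000] v=[0.0000 0.0000 0.0000]
Step 1: x=[3.5000 5.7500 9.2500] v=[-6.0000 7.0000 -3.0000]
Step 2: x=[1.6875 7.8125 8.3750] v=[-7.2500 8.2500 -3.5000]
Step 3: x=[0.9844 8.4844 8.1094] v=[-2.8125 2.6875 -1.0625]
Step 4: x=[1.9102 7.1875 8.6875] v=[3.7031 -5.1875 2.3125]
Step 5: x=[3.6778 4.9463 9.6406] v=[7.0702 -8.9648 3.8125]
Step 6: x=[4.8430 3.5616 10.1702] v=[4.6609 -5.5390 2.1182]
Step 7: x=[4.4771 4.1494 9.7976] v=[-1.4635 2.3510 -1.4904]
Max displacement = 2.4844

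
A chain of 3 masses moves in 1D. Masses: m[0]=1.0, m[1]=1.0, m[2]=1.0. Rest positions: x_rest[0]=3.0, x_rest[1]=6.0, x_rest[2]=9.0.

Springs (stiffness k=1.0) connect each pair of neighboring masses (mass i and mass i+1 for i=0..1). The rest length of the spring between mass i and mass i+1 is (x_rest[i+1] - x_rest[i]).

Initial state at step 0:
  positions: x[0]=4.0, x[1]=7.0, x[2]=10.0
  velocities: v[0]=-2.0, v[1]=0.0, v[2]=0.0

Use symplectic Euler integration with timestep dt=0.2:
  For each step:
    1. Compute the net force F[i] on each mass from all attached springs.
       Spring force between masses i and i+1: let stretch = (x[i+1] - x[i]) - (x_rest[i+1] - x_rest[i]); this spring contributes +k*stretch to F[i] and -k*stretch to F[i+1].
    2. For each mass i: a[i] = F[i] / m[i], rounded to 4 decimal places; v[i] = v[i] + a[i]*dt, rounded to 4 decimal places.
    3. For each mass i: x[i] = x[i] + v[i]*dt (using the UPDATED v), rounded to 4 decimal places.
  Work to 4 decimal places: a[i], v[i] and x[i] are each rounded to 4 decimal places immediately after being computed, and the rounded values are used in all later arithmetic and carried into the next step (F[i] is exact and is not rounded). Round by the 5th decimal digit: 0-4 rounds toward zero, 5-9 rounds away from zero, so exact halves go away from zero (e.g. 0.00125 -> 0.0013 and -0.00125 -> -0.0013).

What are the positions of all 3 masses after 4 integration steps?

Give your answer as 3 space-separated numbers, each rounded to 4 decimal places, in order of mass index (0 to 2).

Answer: 2.5524 6.8513 9.9963

Derivation:
Step 0: x=[4.0000 7.0000 10.0000] v=[-2.0000 0.0000 0.0000]
Step 1: x=[3.6000 7.0000 10.0000] v=[-2.0000 0.0000 0.0000]
Step 2: x=[3.2160 6.9840 10.0000] v=[-1.9200 -0.0800 0.0000]
Step 3: x=[2.8627 6.9379 9.9994] v=[-1.7664 -0.2304 -0.0032]
Step 4: x=[2.5524 6.8513 9.9963] v=[-1.5514 -0.4331 -0.0155]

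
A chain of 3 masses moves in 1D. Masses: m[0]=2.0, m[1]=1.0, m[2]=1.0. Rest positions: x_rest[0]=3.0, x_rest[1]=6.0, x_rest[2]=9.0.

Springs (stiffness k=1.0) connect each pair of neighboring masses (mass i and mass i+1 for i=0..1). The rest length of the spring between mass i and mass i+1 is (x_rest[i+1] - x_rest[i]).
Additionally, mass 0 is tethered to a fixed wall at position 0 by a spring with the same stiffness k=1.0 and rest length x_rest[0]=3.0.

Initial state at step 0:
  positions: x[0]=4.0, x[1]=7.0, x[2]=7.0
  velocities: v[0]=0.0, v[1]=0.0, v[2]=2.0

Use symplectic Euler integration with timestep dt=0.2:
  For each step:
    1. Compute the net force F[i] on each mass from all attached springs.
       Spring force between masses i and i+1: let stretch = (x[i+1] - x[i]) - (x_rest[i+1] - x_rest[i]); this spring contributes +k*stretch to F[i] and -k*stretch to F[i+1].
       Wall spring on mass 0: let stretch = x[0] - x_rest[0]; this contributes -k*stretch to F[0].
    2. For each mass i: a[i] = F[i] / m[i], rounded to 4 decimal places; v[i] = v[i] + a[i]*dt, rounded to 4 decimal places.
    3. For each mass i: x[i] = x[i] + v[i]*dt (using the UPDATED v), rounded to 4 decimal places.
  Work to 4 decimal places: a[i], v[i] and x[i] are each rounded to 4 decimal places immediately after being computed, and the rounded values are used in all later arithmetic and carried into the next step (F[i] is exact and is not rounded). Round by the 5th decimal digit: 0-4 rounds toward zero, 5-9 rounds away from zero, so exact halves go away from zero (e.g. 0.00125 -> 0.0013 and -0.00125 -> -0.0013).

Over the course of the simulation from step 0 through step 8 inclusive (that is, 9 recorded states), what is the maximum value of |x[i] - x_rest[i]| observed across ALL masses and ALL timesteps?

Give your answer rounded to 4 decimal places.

Step 0: x=[4.0000 7.0000 7.0000] v=[0.0000 0.0000 2.0000]
Step 1: x=[3.9800 6.8800 7.5200] v=[-0.1000 -0.6000 2.6000]
Step 2: x=[3.9384 6.6696 8.1344] v=[-0.2080 -1.0520 3.0720]
Step 3: x=[3.8727 6.4085 8.8102] v=[-0.3287 -1.3053 3.3790]
Step 4: x=[3.7802 6.1421 9.5099] v=[-0.4624 -1.3321 3.4987]
Step 5: x=[3.6594 5.9159 10.1949] v=[-0.6042 -1.1309 3.4251]
Step 6: x=[3.5105 5.7706 10.8288] v=[-0.7445 -0.7264 3.1693]
Step 7: x=[3.3366 5.7372 11.3803] v=[-0.8695 -0.1668 2.7577]
Step 8: x=[3.1440 5.8335 11.8261] v=[-0.9631 0.4817 2.2291]
Max displacement = 2.8261

Answer: 2.8261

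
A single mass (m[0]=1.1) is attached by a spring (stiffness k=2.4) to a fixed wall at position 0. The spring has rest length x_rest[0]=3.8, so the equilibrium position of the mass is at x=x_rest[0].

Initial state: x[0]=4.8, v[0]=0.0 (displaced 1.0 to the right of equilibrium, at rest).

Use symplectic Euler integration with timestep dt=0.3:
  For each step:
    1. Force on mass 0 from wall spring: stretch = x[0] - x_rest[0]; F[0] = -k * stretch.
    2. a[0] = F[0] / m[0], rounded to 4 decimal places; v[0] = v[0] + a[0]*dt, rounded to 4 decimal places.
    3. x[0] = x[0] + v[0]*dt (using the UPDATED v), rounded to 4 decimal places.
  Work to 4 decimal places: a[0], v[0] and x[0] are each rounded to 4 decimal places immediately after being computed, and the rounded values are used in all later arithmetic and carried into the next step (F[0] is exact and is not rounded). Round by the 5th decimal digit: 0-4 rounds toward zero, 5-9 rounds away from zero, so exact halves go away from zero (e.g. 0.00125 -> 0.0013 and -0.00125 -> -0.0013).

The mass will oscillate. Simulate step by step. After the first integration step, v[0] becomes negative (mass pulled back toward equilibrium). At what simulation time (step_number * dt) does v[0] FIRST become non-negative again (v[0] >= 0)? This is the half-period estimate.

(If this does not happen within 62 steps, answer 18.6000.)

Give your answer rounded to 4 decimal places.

Step 0: x=[4.8000] v=[0.0000]
Step 1: x=[4.6037] v=[-0.6545]
Step 2: x=[4.2495] v=[-1.1806]
Step 3: x=[3.8071] v=[-1.4748]
Step 4: x=[3.3633] v=[-1.4795]
Step 5: x=[3.0052] v=[-1.1937]
Step 6: x=[2.8032] v=[-0.6735]
Step 7: x=[2.7969] v=[-0.0211]
Step 8: x=[2.9876] v=[0.6355]
First v>=0 after going negative at step 8, time=2.4000

Answer: 2.4000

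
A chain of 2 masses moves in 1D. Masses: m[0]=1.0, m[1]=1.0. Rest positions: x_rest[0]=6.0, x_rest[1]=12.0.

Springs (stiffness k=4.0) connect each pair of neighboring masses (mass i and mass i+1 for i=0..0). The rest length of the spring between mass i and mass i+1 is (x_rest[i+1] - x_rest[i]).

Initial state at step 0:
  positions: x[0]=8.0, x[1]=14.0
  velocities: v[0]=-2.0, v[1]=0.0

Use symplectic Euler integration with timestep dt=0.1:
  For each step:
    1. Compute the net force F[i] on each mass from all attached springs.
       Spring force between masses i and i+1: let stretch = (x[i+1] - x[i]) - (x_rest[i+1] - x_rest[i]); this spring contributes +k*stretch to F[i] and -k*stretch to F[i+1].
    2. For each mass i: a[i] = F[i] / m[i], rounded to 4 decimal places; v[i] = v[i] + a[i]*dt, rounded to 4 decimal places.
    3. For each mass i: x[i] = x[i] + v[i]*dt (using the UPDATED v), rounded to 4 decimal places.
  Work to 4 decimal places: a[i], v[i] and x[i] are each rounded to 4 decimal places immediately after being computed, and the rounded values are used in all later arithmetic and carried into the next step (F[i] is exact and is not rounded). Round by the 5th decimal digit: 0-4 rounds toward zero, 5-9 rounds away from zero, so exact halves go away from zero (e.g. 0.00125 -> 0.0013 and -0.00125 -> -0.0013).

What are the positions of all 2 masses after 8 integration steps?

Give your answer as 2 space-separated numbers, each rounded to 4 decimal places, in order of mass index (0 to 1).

Answer: 6.9269 13.4734

Derivation:
Step 0: x=[8.0000 14.0000] v=[-2.0000 0.0000]
Step 1: x=[7.8000 14.0000] v=[-2.0000 0.0000]
Step 2: x=[7.6080 13.9920] v=[-1.9200 -0.0800]
Step 3: x=[7.4314 13.9686] v=[-1.7664 -0.2336]
Step 4: x=[7.2763 13.9238] v=[-1.5515 -0.4485]
Step 5: x=[7.1471 13.8531] v=[-1.2925 -0.7075]
Step 6: x=[7.0461 13.7541] v=[-1.0101 -0.9899]
Step 7: x=[6.9734 13.6268] v=[-0.7269 -1.2731]
Step 8: x=[6.9269 13.4734] v=[-0.4655 -1.5345]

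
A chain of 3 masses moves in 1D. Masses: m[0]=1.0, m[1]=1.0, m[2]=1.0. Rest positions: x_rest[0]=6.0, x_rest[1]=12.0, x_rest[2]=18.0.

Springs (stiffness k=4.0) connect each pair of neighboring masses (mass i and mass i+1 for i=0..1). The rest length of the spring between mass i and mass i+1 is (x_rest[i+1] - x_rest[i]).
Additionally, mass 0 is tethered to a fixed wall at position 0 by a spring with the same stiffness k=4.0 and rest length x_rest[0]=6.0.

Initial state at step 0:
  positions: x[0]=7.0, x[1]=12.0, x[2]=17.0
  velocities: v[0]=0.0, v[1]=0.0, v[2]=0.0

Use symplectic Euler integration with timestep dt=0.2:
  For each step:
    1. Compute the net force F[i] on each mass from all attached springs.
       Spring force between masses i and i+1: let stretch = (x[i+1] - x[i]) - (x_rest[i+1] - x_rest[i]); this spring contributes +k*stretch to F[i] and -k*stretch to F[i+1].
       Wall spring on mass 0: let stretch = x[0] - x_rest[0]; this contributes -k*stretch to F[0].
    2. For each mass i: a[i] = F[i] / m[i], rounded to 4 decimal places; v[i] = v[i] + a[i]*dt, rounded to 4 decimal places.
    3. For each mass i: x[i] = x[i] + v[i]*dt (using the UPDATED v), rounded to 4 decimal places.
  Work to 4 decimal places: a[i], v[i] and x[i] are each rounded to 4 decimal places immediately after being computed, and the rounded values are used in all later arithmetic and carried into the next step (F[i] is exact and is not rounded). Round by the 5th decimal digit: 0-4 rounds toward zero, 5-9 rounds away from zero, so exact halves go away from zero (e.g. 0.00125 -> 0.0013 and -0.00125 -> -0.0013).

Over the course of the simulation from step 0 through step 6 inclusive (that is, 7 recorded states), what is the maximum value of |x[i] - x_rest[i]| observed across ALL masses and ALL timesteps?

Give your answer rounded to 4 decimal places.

Answer: 1.1194

Derivation:
Step 0: x=[7.0000 12.0000 17.0000] v=[0.0000 0.0000 0.0000]
Step 1: x=[6.6800 12.0000 17.1600] v=[-1.6000 0.0000 0.8000]
Step 2: x=[6.1424 11.9744 17.4544] v=[-2.6880 -0.1280 1.4720]
Step 3: x=[5.5551 11.8925 17.8320] v=[-2.9363 -0.4096 1.8880]
Step 4: x=[5.0930 11.7469 18.2193] v=[-2.3105 -0.7279 1.9364]
Step 5: x=[4.8806 11.5723 18.5310] v=[-1.0618 -0.8731 1.5585]
Step 6: x=[4.9580 11.4404 18.6893] v=[0.3871 -0.6595 0.7915]
Max displacement = 1.1194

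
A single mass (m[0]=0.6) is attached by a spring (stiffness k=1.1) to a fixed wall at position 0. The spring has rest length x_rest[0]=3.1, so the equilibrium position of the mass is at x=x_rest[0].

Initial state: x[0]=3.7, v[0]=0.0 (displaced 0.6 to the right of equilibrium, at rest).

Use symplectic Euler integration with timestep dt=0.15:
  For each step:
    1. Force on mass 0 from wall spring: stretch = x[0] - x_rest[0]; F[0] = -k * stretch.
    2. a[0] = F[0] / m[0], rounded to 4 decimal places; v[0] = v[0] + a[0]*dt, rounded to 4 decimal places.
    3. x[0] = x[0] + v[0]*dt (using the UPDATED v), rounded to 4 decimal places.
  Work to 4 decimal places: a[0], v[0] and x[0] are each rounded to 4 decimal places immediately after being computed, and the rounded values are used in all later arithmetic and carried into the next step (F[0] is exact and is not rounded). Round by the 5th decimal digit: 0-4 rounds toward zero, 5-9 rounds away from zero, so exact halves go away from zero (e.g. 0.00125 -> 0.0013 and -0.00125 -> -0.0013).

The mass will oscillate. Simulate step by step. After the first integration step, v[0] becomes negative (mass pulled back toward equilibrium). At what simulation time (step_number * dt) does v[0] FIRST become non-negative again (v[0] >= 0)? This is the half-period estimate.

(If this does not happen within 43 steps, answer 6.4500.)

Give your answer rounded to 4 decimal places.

Step 0: x=[3.7000] v=[0.0000]
Step 1: x=[3.6753] v=[-0.1650]
Step 2: x=[3.6268] v=[-0.3232]
Step 3: x=[3.5566] v=[-0.4681]
Step 4: x=[3.4675] v=[-0.5937]
Step 5: x=[3.3633] v=[-0.6948]
Step 6: x=[3.2482] v=[-0.7672]
Step 7: x=[3.1270] v=[-0.8080]
Step 8: x=[3.0047] v=[-0.8154]
Step 9: x=[2.8863] v=[-0.7892]
Step 10: x=[2.7767] v=[-0.7304]
Step 11: x=[2.6805] v=[-0.6415]
Step 12: x=[2.6016] v=[-0.5261]
Step 13: x=[2.5433] v=[-0.3890]
Step 14: x=[2.5079] v=[-0.2359]
Step 15: x=[2.4969] v=[-0.0731]
Step 16: x=[2.5108] v=[0.0928]
First v>=0 after going negative at step 16, time=2.4000

Answer: 2.4000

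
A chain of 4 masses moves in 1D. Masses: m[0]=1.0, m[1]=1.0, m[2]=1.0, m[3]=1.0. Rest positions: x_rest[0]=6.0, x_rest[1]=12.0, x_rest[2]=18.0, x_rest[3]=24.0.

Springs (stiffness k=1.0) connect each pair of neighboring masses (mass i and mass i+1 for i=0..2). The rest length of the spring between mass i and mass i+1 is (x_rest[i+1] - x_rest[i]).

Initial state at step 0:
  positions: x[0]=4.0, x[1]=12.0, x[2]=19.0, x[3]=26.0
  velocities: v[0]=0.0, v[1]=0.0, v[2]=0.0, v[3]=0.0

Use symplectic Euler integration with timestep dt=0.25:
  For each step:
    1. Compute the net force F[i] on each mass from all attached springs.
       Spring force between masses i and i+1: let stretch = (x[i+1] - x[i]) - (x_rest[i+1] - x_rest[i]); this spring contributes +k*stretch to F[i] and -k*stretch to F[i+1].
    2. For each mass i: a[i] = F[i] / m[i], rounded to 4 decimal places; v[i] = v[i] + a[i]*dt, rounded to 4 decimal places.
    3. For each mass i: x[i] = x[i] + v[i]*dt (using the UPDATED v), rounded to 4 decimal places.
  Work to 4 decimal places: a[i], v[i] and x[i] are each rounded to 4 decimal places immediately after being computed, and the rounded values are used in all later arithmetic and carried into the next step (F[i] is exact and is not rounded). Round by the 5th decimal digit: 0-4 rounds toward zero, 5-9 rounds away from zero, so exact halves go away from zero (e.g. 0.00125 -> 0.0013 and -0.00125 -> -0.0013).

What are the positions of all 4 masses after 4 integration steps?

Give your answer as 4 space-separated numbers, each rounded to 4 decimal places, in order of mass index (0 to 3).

Step 0: x=[4.0000 12.0000 19.0000 26.0000] v=[0.0000 0.0000 0.0000 0.0000]
Step 1: x=[4.1250 11.9375 19.0000 25.9375] v=[0.5000 -0.2500 0.0000 -0.2500]
Step 2: x=[4.3633 11.8281 18.9922 25.8164] v=[0.9531 -0.4375 -0.0313 -0.4844]
Step 3: x=[4.6931 11.6999 18.9631 25.6438] v=[1.3193 -0.5127 -0.1163 -0.6905]
Step 4: x=[5.0859 11.5878 18.8976 25.4286] v=[1.5710 -0.4486 -0.2619 -0.8607]

Answer: 5.0859 11.5878 18.8976 25.4286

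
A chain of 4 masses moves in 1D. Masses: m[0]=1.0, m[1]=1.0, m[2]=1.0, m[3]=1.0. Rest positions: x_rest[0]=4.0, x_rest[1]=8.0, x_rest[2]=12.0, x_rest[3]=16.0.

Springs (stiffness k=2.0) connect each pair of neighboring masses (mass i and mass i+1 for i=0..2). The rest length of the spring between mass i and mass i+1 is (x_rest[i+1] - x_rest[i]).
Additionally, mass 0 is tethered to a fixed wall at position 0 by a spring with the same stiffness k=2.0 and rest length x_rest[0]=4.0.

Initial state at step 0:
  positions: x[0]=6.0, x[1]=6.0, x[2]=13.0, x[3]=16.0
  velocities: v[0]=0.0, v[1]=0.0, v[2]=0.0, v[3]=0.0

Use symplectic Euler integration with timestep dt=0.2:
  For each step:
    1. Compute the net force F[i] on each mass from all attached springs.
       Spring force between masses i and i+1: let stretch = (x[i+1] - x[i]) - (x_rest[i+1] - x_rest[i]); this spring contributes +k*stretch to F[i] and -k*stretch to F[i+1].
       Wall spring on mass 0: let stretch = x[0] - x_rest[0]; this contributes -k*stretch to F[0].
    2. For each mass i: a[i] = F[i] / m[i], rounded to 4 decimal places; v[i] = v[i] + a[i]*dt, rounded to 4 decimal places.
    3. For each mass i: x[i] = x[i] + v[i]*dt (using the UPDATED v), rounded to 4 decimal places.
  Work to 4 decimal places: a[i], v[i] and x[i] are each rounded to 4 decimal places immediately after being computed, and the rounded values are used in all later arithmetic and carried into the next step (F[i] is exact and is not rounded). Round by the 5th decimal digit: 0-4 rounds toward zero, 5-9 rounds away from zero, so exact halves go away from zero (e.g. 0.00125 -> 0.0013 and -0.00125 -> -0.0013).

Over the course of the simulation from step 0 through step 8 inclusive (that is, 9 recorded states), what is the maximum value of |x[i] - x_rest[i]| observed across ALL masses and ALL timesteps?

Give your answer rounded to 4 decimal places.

Step 0: x=[6.0000 6.0000 13.0000 16.0000] v=[0.0000 0.0000 0.0000 0.0000]
Step 1: x=[5.5200 6.5600 12.6800 16.0800] v=[-2.4000 2.8000 -1.6000 0.4000]
Step 2: x=[4.6816 7.5264 12.1424 16.2080] v=[-4.1920 4.8320 -2.6880 0.6400]
Step 3: x=[3.6963 8.6345 11.5608 16.3308] v=[-4.9267 5.5405 -2.9082 0.6138]
Step 4: x=[2.8103 9.5816 11.1267 16.3920] v=[-4.4299 4.7357 -2.1707 0.3058]
Step 5: x=[2.2412 10.1106 10.9902 16.3519] v=[-2.8455 2.6452 -0.6826 -0.2003]
Step 6: x=[2.1224 10.0805 11.2122 16.2029] v=[-0.5942 -0.1507 1.1102 -0.7450]
Step 7: x=[2.4704 9.5042 11.7430 15.9746] v=[1.7401 -2.8813 2.6538 -1.1413]
Step 8: x=[3.1835 8.5443 12.4332 15.7278] v=[3.5655 -4.7993 3.4509 -1.2339]
Max displacement = 2.1106

Answer: 2.1106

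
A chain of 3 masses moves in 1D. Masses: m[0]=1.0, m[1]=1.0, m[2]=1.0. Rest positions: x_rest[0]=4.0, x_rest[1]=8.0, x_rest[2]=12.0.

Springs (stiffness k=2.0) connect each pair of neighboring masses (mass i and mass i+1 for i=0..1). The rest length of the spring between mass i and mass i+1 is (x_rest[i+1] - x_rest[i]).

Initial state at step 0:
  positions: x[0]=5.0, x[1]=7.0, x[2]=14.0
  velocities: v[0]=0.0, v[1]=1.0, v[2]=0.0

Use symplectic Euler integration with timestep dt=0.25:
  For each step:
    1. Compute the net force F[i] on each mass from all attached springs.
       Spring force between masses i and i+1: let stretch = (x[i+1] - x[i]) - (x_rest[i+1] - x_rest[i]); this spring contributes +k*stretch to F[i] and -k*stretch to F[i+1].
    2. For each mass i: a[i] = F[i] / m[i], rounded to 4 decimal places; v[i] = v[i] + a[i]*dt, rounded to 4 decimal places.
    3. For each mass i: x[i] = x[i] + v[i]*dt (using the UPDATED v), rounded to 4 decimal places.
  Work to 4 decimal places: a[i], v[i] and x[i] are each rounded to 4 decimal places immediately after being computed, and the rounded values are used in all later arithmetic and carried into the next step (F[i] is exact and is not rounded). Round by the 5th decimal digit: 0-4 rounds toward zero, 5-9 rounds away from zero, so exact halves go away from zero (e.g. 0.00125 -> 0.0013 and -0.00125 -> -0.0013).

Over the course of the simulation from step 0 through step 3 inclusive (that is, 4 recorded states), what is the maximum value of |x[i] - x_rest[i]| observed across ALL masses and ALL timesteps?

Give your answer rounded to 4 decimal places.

Step 0: x=[5.0000 7.0000 14.0000] v=[0.0000 1.0000 0.0000]
Step 1: x=[4.7500 7.8750 13.6250] v=[-1.0000 3.5000 -1.5000]
Step 2: x=[4.3906 9.0781 13.0313] v=[-1.4375 4.8125 -2.3750]
Step 3: x=[4.1172 10.1895 12.4434] v=[-1.0938 4.4454 -2.3516]
Max displacement = 2.1895

Answer: 2.1895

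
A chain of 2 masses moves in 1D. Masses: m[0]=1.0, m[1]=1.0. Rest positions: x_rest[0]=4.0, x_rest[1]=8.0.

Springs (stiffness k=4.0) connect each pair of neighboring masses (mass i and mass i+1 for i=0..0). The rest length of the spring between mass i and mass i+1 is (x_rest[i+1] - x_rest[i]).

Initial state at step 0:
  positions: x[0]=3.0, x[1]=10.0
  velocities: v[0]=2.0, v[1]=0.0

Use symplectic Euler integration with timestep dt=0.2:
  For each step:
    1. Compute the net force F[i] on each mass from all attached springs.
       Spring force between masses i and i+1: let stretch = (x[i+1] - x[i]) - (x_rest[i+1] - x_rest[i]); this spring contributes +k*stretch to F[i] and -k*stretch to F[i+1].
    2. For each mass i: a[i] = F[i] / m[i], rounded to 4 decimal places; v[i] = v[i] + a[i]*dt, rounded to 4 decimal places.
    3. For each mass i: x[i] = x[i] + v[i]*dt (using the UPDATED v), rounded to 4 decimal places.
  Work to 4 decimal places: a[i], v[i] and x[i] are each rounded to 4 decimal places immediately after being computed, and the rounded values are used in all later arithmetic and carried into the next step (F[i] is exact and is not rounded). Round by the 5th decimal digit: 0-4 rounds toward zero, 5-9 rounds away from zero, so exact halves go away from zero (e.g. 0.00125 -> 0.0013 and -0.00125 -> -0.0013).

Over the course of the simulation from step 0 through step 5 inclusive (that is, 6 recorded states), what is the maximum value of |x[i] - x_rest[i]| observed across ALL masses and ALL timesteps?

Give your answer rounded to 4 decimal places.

Step 0: x=[3.0000 10.0000] v=[2.0000 0.0000]
Step 1: x=[3.8800 9.5200] v=[4.4000 -2.4000]
Step 2: x=[5.0224 8.7776] v=[5.7120 -3.7120]
Step 3: x=[6.1256 8.0744] v=[5.5162 -3.5162]
Step 4: x=[6.9006 7.6994] v=[3.8752 -1.8752]
Step 5: x=[7.1634 7.8366] v=[1.3142 0.6858]
Max displacement = 3.1634

Answer: 3.1634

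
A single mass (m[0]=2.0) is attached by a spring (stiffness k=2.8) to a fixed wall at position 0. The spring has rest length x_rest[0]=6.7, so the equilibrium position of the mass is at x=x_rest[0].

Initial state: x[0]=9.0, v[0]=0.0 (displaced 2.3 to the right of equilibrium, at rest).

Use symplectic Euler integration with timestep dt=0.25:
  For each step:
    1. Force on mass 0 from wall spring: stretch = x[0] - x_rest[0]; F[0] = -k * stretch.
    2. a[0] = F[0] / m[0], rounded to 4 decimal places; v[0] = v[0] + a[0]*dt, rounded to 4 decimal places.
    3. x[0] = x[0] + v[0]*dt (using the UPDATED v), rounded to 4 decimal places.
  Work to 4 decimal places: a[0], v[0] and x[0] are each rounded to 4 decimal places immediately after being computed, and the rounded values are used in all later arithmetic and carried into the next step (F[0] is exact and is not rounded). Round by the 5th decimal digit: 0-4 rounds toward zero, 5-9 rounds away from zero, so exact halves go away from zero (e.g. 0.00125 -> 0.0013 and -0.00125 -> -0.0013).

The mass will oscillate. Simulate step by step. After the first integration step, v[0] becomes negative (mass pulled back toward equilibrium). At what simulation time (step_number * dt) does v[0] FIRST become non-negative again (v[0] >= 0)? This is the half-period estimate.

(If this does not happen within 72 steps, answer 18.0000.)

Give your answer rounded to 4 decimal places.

Step 0: x=[9.0000] v=[0.0000]
Step 1: x=[8.7988] v=[-0.8050]
Step 2: x=[8.4139] v=[-1.5396]
Step 3: x=[7.8790] v=[-2.1395]
Step 4: x=[7.2410] v=[-2.5522]
Step 5: x=[6.5556] v=[-2.7416]
Step 6: x=[5.8828] v=[-2.6911]
Step 7: x=[5.2815] v=[-2.4051]
Step 8: x=[4.8044] v=[-1.9086]
Step 9: x=[4.4931] v=[-1.2452]
Step 10: x=[4.3749] v=[-0.4728]
Step 11: x=[4.4602] v=[0.3410]
First v>=0 after going negative at step 11, time=2.7500

Answer: 2.7500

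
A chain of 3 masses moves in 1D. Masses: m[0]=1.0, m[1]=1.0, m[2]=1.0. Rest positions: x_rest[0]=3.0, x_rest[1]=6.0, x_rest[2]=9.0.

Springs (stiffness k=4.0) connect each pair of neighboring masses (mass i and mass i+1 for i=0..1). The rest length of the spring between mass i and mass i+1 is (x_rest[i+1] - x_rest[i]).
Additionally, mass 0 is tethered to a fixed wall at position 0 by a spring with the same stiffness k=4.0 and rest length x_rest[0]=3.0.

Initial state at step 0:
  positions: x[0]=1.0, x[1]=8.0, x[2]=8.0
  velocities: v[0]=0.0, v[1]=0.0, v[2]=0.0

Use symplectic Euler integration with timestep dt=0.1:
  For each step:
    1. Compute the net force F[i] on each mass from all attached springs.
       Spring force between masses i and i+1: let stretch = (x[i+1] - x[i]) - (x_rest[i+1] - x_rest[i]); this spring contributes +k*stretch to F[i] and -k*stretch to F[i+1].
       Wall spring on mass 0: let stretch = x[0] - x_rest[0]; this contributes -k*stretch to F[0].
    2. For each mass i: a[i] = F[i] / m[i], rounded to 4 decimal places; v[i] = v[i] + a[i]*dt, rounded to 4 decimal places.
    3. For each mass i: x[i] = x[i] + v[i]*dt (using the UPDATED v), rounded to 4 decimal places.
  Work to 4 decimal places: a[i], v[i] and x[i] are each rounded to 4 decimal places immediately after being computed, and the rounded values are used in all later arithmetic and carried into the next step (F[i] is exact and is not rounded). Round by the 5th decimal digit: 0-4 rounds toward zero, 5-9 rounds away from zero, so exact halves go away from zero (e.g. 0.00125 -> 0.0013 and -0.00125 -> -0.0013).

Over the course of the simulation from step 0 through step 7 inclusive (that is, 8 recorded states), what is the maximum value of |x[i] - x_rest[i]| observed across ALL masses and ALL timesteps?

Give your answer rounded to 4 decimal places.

Step 0: x=[1.0000 8.0000 8.0000] v=[0.0000 0.0000 0.0000]
Step 1: x=[1.2400 7.7200 8.1200] v=[2.4000 -2.8000 1.2000]
Step 2: x=[1.6896 7.1968 8.3440] v=[4.4960 -5.2320 2.2400]
Step 3: x=[2.2919 6.4992 8.6421] v=[6.0230 -6.9760 2.9811]
Step 4: x=[2.9708 5.7190 8.9745] v=[6.7892 -7.8018 3.3239]
Step 5: x=[3.6408 4.9591 9.2967] v=[6.7002 -7.5989 3.2217]
Step 6: x=[4.2179 4.3200 9.5654] v=[5.7712 -6.3912 2.6867]
Step 7: x=[4.6304 3.8866 9.7443] v=[4.1249 -4.3339 1.7885]
Max displacement = 2.1134

Answer: 2.1134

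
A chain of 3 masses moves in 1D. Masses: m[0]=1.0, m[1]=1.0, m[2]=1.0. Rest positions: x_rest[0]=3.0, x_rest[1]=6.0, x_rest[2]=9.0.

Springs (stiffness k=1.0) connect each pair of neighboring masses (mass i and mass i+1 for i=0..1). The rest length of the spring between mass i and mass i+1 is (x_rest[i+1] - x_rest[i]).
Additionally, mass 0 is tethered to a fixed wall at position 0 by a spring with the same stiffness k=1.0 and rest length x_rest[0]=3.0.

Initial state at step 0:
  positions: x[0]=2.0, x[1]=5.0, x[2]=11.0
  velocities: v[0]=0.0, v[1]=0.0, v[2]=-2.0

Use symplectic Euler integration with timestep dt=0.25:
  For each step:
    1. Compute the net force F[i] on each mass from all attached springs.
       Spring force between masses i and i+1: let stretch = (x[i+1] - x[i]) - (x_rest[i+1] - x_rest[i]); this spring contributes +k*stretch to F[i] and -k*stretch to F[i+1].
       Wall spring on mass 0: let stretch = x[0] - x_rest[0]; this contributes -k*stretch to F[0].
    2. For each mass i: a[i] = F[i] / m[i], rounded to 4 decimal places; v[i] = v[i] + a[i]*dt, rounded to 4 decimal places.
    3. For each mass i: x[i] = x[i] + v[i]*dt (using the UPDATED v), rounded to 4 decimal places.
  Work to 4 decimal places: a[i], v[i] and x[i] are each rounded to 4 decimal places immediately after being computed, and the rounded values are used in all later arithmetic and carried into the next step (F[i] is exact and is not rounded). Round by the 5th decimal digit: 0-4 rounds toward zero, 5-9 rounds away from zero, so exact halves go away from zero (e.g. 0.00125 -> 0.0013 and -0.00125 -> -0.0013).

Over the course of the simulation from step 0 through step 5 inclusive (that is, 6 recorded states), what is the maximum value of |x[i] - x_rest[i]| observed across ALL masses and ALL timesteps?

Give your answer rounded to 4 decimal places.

Answer: 2.0352

Derivation:
Step 0: x=[2.0000 5.0000 11.0000] v=[0.0000 0.0000 -2.0000]
Step 1: x=[2.0625 5.1875 10.3125] v=[0.2500 0.7500 -2.7500]
Step 2: x=[2.1914 5.5000 9.4922] v=[0.5156 1.2500 -3.2813]
Step 3: x=[2.3901 5.8552 8.6099] v=[0.7949 1.4209 -3.5294]
Step 4: x=[2.6560 6.1660 7.7429] v=[1.0637 1.2433 -3.4681]
Step 5: x=[2.9753 6.3560 6.9648] v=[1.2772 0.7600 -3.1123]
Max displacement = 2.0352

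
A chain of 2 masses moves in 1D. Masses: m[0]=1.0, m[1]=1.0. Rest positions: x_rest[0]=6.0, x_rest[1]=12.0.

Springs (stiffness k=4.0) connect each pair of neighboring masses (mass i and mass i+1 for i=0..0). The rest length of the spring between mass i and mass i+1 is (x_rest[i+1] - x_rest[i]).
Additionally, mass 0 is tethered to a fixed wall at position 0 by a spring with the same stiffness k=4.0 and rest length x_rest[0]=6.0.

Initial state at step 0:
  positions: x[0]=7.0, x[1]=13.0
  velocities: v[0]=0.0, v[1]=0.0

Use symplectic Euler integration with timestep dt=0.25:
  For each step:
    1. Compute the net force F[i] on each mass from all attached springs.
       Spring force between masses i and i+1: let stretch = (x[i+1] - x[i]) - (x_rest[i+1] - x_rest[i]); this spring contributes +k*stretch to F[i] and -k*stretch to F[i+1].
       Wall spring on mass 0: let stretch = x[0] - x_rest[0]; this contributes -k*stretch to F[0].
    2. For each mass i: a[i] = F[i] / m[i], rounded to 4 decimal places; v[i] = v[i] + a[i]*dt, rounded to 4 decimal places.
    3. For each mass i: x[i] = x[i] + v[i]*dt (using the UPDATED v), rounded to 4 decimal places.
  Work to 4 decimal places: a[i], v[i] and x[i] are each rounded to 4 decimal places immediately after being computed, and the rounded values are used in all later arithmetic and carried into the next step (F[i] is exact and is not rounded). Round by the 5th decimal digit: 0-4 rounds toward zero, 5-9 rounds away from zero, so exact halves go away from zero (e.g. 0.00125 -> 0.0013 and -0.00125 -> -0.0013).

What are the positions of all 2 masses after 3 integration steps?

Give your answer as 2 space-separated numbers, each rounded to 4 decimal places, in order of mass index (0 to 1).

Step 0: x=[7.0000 13.0000] v=[0.0000 0.0000]
Step 1: x=[6.7500 13.0000] v=[-1.0000 0.0000]
Step 2: x=[6.3750 12.9375] v=[-1.5000 -0.2500]
Step 3: x=[6.0469 12.7344] v=[-1.3125 -0.8125]

Answer: 6.0469 12.7344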